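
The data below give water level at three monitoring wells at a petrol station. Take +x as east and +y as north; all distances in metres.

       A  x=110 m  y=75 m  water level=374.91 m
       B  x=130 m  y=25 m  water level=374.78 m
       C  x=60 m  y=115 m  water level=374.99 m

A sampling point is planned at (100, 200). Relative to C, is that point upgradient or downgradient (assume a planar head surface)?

upgradient

Differences from A: to B (Δx, Δy, Δh) = (20, -50, -0.13); to C = (-50, 40, +0.08).
Solve a·Δx + b·Δy = Δh: det = 20·40 − (-50)·(-50) = -1700.
∂h/∂x = [(-0.13)·40 − (+0.08)·(-50)] / -1700 = +0.0007059
∂h/∂y = [20·(+0.08) − (-50)·(-0.13)] / -1700 = +0.002882
Head at (100, 200) = 374.91 + (+0.0007059)·(-10) + (+0.002882)·(125) = 375.26 m.
That is higher than the 374.99 m at C, so the point is upgradient.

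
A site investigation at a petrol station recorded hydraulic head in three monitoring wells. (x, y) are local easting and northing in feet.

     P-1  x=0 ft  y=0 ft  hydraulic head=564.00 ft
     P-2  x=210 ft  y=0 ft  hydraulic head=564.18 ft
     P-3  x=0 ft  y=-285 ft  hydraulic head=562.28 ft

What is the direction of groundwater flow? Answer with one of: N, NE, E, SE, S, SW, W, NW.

S

∂h/∂x = (564.18 − 564.00) / (210 − 0) = +0.0008571
∂h/∂y = (562.28 − 564.00) / (-285 − 0) = +0.006035
Flow = −∇h = (-0.0008571 east, -0.006035 north), which points south.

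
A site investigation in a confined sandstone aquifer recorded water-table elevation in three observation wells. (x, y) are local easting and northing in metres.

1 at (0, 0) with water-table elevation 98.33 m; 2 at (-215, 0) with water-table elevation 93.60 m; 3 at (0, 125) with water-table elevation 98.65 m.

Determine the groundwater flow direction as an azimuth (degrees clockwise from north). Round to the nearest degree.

263°

∂h/∂x = (93.60 − 98.33) / (-215 − 0) = +0.02200
∂h/∂y = (98.65 − 98.33) / (125 − 0) = +0.002560
Flow direction (−∇h) has components (-0.02200 E, -0.002560 N).
Azimuth = atan2(E, N) = atan2(-0.02200, -0.002560) = 263.4° ≈ 263°.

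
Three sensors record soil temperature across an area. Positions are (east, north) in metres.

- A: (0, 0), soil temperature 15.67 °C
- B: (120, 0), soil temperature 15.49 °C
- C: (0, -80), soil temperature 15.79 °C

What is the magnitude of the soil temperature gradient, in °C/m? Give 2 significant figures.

∂T/∂x = (15.49 − 15.67) / (120 − 0) = -0.001500
∂T/∂y = (15.79 − 15.67) / (-80 − 0) = -0.001500
|∇f| = √(-0.001500² + -0.001500²) = 0.002121 °C/m

0.0021 °C/m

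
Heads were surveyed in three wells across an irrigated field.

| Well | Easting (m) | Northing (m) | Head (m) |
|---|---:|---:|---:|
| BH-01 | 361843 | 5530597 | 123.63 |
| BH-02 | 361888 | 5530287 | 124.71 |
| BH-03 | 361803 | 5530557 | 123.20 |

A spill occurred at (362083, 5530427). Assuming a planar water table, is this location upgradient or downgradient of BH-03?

Three-point gradient (reference BH-01): Δ to BH-02 = (45, -310, +1.08), Δ to BH-03 = (-40, -40, -0.43).
∂h/∂x = +0.01243, ∂h/∂y = -0.001680 (det = -14200).
Head at (362083, 5530427) = 123.63 + (+0.01243)·(240) + (-0.001680)·(-170) = 126.90 m.
That is higher than the 123.20 m at BH-03, so the point is upgradient.

upgradient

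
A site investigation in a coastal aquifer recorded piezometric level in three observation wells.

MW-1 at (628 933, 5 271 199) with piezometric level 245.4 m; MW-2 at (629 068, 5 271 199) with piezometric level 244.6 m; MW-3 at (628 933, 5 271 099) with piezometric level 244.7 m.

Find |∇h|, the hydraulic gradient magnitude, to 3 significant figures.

0.00917

∂h/∂x = (244.6 − 245.4) / (629068 − 628933) = -0.005926
∂h/∂y = (244.7 − 245.4) / (5271099 − 5271199) = +0.007000
|∇h| = √(-0.005926² + 0.007000²) = 0.009172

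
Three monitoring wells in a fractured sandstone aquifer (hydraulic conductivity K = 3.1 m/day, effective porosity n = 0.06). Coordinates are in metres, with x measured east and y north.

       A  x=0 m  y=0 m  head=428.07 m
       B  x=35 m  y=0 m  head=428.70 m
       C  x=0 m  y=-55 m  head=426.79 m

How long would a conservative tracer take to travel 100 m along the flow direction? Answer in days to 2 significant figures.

∂h/∂x = (428.70 − 428.07) / (35 − 0) = +0.01800
∂h/∂y = (426.79 − 428.07) / (-55 − 0) = +0.02327
|∇h| = √(0.01800² + 0.02327²) = 0.02942
Seepage velocity v = K·i/n = 3.1 × 0.02942 / 0.06 = 1.52 m/day.
t = 100 / 1.52 = 65.79 days.

66 days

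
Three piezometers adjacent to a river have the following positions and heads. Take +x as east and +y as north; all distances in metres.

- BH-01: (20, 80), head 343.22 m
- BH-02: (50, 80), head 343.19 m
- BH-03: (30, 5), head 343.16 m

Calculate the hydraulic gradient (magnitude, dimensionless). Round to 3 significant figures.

0.00120

With h = a·x + b·y + c and BH-01 as origin, the differences give:
  30·a + 0·b = -0.03
  10·a + (-75)·b = -0.06
Eliminate b (×(-75) and ×0, subtract): -2250·a = 2.250 → a = ∂h/∂x = -0.001000
Back-substitute: b = ∂h/∂y = +0.0006667.
|∇h| = √(-0.001000² + 0.0006667²) = 0.001202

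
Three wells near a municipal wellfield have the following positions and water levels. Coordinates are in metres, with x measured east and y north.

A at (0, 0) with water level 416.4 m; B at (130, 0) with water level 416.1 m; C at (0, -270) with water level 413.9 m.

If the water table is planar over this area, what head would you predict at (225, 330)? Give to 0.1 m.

418.9 m

∂h/∂x = (416.1 − 416.4) / (130 − 0) = -0.002308
∂h/∂y = (413.9 − 416.4) / (-270 − 0) = +0.009259
h(225, 330) = 416.4 + (-0.002308)·(225) + (+0.009259)·(330) = 416.4 -0.519 +3.056 = 418.936 m.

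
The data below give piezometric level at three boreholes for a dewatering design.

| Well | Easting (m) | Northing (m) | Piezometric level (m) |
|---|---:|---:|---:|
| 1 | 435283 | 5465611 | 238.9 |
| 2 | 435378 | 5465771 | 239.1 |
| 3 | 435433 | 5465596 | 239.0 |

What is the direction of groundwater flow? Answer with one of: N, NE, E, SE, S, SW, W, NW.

Taking 1 as reference: 2−1 = (95, 160, +0.2); 3−1 = (150, -15, +0.1).
Solve a·Δx + b·Δy = Δh: det = 95·(-15) − 150·160 = -25425.
∂h/∂x = [(+0.2)·(-15) − (+0.1)·160] / -25425 = +0.0007473
∂h/∂y = [95·(+0.1) − 150·(+0.2)] / -25425 = +0.0008063
Flow = −∇h = (-0.0007473 east, -0.0008063 north), which points southwest.

SW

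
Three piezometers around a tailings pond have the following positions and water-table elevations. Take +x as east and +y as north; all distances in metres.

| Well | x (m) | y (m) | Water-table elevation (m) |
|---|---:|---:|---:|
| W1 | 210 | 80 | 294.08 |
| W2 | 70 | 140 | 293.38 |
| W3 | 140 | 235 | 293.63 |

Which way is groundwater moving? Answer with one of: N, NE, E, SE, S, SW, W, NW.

W

Three-point gradient (reference W1): Δ to W2 = (-140, 60, -0.70), Δ to W3 = (-70, 155, -0.45).
∂h/∂x = +0.004657, ∂h/∂y = -0.0008000 (det = -17500).
Flow = −∇h = (-0.004657 east, +0.0008000 north), which points west.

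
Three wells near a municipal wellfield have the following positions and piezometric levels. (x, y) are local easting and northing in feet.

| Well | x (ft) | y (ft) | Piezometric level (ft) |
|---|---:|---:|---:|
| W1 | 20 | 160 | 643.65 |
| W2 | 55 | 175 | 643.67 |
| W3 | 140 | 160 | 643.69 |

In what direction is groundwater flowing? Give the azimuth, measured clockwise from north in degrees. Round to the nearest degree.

With h = a·x + b·y + c and W1 as origin, the differences give:
  35·a + 15·b = +0.02
  120·a + 0·b = +0.04
Eliminate b (×0 and ×15, subtract): -1800·a = -0.600 → a = ∂h/∂x = +0.0003333
Back-substitute: b = ∂h/∂y = +0.0005556.
Flow direction (−∇h) has components (-0.0003333 E, -0.0005556 N).
Azimuth = atan2(E, N) = atan2(-0.0003333, -0.0005556) = 211.0° ≈ 211°.

211°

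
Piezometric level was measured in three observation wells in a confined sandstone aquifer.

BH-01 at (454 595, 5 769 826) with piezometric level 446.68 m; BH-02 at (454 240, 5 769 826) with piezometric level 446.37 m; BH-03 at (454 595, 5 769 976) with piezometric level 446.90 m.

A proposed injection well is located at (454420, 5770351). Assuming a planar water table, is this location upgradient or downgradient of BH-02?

∂h/∂x = (446.37 − 446.68) / (454240 − 454595) = +0.0008732
∂h/∂y = (446.90 − 446.68) / (5769976 − 5769826) = +0.001467
Head at (454420, 5770351) = 446.68 + (+0.0008732)·(-175) + (+0.001467)·(525) = 447.30 m.
That is higher than the 446.37 m at BH-02, so the point is upgradient.

upgradient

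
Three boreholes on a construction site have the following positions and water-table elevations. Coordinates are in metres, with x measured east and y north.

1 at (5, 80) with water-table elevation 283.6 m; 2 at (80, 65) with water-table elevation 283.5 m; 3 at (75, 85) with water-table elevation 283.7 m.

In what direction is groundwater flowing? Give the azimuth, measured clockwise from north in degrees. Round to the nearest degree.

184°

Differences from 1: to 2 (Δx, Δy, Δh) = (75, -15, -0.1); to 3 = (70, 5, +0.1).
Determinant of the coordinate differences = 75·5 − 70·(-15) = 1425.
∂h/∂x = [(-0.1)·5 − (+0.1)·(-15)] / 1425 = +0.0007018
∂h/∂y = [75·(+0.1) − 70·(-0.1)] / 1425 = +0.01018
Flow direction (−∇h) has components (-0.0007018 E, -0.01018 N).
Azimuth = atan2(E, N) = atan2(-0.0007018, -0.01018) = 183.9° ≈ 184°.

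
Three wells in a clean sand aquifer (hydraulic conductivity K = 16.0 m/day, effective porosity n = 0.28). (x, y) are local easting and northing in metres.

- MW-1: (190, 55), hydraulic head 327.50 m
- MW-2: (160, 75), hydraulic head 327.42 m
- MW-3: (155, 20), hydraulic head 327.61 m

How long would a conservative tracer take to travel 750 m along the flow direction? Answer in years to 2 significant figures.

With h = a·x + b·y + c and MW-1 as origin, the differences give:
  (-30)·a + 20·b = -0.08
  (-35)·a + (-35)·b = +0.11
Eliminate b (×(-35) and ×20, subtract): 1750·a = 0.600 → a = ∂h/∂x = +0.0003429
Back-substitute: b = ∂h/∂y = -0.003486.
|∇h| = √(0.0003429² + -0.003486²) = 0.003503
Seepage velocity v = K·i/n = 16.0 × 0.003503 / 0.28 = 0.2002 m/day.
t = 750 / 0.2002 = 3746 days = 10.3 years.

10 years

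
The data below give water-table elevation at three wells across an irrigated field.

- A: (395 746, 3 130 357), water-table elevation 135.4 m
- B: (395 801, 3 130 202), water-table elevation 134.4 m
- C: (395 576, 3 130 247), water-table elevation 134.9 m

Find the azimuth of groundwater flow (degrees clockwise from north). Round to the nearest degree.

171°

With h = a·x + b·y + c and A as origin, the differences give:
  55·a + (-155)·b = -1.0
  (-170)·a + (-110)·b = -0.5
Eliminate b (×(-110) and ×(-155), subtract): -32400·a = 32.50 → a = ∂h/∂x = -0.001003
Back-substitute: b = ∂h/∂y = +0.006096.
Flow direction (−∇h) has components (+0.001003 E, -0.006096 N).
Azimuth = atan2(E, N) = atan2(+0.001003, -0.006096) = 170.7° ≈ 171°.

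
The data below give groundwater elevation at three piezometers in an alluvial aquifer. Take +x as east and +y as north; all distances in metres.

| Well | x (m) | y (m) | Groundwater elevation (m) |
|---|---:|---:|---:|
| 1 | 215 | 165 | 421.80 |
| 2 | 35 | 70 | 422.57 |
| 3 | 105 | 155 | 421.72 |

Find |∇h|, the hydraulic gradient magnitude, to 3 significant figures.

0.0116

Taking 1 as reference: 2−1 = (-180, -95, +0.77); 3−1 = (-110, -10, -0.08).
Solve a·Δx + b·Δy = Δh: det = (-180)·(-10) − (-110)·(-95) = -8650.
∂h/∂x = [(+0.77)·(-10) − (-0.08)·(-95)] / -8650 = +0.001769
∂h/∂y = [(-180)·(-0.08) − (-110)·(+0.77)] / -8650 = -0.01146
|∇h| = √(0.001769² + -0.01146²) = 0.0116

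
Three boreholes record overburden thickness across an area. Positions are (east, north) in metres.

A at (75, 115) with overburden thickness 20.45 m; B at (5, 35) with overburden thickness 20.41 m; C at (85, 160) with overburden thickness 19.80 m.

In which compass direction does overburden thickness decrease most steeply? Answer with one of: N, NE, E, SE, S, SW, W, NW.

NW

With d = a·x + b·y + c and A as origin, the differences give:
  (-70)·a + (-80)·b = -0.04
  10·a + 45·b = -0.65
Eliminate b (×45 and ×(-80), subtract): -2350·a = -53.800 → a = ∂d/∂x = +0.02289
Back-substitute: b = ∂d/∂y = -0.01953.
Steepest decrease is along −∇f = (-0.02289 E, +0.01953 N) → northwest.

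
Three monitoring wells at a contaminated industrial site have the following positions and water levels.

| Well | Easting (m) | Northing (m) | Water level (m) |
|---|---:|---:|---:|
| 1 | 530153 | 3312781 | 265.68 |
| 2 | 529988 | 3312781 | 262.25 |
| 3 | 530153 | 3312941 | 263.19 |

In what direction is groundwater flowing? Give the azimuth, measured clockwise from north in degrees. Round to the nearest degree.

∂h/∂x = (262.25 − 265.68) / (529988 − 530153) = +0.02079
∂h/∂y = (263.19 − 265.68) / (3312941 − 3312781) = -0.01556
Flow direction (−∇h) has components (-0.02079 E, +0.01556 N).
Azimuth = atan2(E, N) = atan2(-0.02079, +0.01556) = 306.8° ≈ 307°.

307°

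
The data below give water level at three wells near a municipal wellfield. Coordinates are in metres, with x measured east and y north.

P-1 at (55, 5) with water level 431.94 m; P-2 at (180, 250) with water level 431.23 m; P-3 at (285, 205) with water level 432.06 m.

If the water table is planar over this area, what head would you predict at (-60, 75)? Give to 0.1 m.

Differences from P-1: to P-2 (Δx, Δy, Δh) = (125, 245, -0.71); to P-3 = (230, 200, +0.12).
Determinant of the coordinate differences = 125·200 − 230·245 = -31350.
∂h/∂x = [(-0.71)·200 − (+0.12)·245] / -31350 = +0.005467
∂h/∂y = [125·(+0.12) − 230·(-0.71)] / -31350 = -0.005687
h(-60, 75) = 431.94 + (+0.005467)·(-115) + (-0.005687)·(70) = 431.94 -0.629 -0.398 = 430.913 m.

430.9 m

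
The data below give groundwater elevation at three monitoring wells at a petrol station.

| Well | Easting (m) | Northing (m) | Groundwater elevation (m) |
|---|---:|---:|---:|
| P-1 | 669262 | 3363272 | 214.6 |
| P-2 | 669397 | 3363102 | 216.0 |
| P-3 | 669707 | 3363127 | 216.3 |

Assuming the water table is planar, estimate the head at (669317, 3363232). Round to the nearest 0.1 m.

Differences from P-1: to P-2 (Δx, Δy, Δh) = (135, -170, +1.4); to P-3 = (445, -145, +1.7).
Solve a·Δx + b·Δy = Δh: det = 135·(-145) − 445·(-170) = 56075.
∂h/∂x = [(+1.4)·(-145) − (+1.7)·(-170)] / 56075 = +0.001534
∂h/∂y = [135·(+1.7) − 445·(+1.4)] / 56075 = -0.007017
h(669317, 3363232) = 214.6 + (+0.001534)·(55) + (-0.007017)·(-40) = 214.6 +0.084 +0.281 = 214.965 m.

215.0 m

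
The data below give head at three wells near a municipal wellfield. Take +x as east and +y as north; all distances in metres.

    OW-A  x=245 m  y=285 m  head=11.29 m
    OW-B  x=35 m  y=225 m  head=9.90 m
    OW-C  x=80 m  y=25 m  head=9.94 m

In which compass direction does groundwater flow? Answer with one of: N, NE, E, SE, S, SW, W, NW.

Differences from OW-A: to OW-B (Δx, Δy, Δh) = (-210, -60, -1.39); to OW-C = (-165, -260, -1.35).
Determinant of the coordinate differences = (-210)·(-260) − (-165)·(-60) = 44700.
∂h/∂x = [(-1.39)·(-260) − (-1.35)·(-60)] / 44700 = +0.006273
∂h/∂y = [(-210)·(-1.35) − (-165)·(-1.39)] / 44700 = +0.001211
Flow = −∇h = (-0.006273 east, -0.001211 north), which points west.

W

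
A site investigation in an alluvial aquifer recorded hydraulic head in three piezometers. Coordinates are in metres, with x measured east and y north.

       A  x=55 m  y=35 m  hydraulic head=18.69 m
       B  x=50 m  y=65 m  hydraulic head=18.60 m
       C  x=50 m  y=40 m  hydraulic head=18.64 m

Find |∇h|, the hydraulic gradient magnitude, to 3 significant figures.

With h = a·x + b·y + c and A as origin, the differences give:
  (-5)·a + 30·b = -0.09
  (-5)·a + 5·b = -0.05
Eliminate b (×5 and ×30, subtract): 125·a = 1.050 → a = ∂h/∂x = +0.008400
Back-substitute: b = ∂h/∂y = -0.001600.
|∇h| = √(0.008400² + -0.001600²) = 0.008551

0.00855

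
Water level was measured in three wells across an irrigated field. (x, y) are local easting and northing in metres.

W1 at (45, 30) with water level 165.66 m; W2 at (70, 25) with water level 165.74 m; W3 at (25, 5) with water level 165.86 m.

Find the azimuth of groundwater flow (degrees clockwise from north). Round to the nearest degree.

Differences from W1: to W2 (Δx, Δy, Δh) = (25, -5, +0.08); to W3 = (-20, -25, +0.20).
Determinant of the coordinate differences = 25·(-25) − (-20)·(-5) = -725.
∂h/∂x = [(+0.08)·(-25) − (+0.20)·(-5)] / -725 = +0.001379
∂h/∂y = [25·(+0.20) − (-20)·(+0.08)] / -725 = -0.009103
Flow direction (−∇h) has components (-0.001379 E, +0.009103 N).
Azimuth = atan2(E, N) = atan2(-0.001379, +0.009103) = 351.4° ≈ 351°.

351°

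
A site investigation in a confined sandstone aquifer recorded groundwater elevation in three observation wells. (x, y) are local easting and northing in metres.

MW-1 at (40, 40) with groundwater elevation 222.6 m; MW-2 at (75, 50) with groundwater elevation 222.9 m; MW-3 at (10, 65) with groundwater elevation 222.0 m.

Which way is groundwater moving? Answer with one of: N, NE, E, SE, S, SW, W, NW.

Taking MW-1 as reference: MW-2−MW-1 = (35, 10, +0.3); MW-3−MW-1 = (-30, 25, -0.6).
Solve a·Δx + b·Δy = Δh: det = 35·25 − (-30)·10 = 1175.
∂h/∂x = [(+0.3)·25 − (-0.6)·10] / 1175 = +0.01149
∂h/∂y = [35·(-0.6) − (-30)·(+0.3)] / 1175 = -0.01021
Flow = −∇h = (-0.01149 east, +0.01021 north), which points northwest.

NW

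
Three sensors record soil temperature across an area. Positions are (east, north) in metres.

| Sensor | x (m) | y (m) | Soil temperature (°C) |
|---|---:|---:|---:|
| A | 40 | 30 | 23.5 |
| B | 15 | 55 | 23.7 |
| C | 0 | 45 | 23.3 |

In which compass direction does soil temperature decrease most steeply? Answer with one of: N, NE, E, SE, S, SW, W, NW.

SW

Taking A as reference: B−A = (-25, 25, +0.2); C−A = (-40, 15, -0.2).
Determinant of the coordinate differences = (-25)·15 − (-40)·25 = 625.
∂T/∂x = [(+0.2)·15 − (-0.2)·25] / 625 = +0.01280
∂T/∂y = [(-25)·(-0.2) − (-40)·(+0.2)] / 625 = +0.02080
Steepest decrease is along −∇f = (-0.01280 E, -0.02080 N) → southwest.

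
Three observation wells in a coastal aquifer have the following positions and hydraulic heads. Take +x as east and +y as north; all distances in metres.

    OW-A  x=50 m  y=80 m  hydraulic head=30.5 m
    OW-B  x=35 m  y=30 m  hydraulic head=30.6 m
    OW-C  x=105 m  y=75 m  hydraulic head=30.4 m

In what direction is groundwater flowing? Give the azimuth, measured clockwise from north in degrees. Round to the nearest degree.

054°

With h = a·x + b·y + c and OW-A as origin, the differences give:
  (-15)·a + (-50)·b = +0.1
  55·a + (-5)·b = -0.1
Eliminate b (×(-5) and ×(-50), subtract): 2825·a = -5.50 → a = ∂h/∂x = -0.001947
Back-substitute: b = ∂h/∂y = -0.001416.
Flow direction (−∇h) has components (+0.001947 E, +0.001416 N).
Azimuth = atan2(E, N) = atan2(+0.001947, +0.001416) = 54.0° ≈ 054°.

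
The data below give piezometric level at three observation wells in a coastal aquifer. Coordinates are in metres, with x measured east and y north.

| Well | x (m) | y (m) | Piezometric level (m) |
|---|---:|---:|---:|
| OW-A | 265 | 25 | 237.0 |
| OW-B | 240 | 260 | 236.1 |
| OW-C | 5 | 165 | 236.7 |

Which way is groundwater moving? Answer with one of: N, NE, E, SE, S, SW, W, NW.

N

Three-point gradient (reference OW-A): Δ to OW-B = (-25, 235, -0.9), Δ to OW-C = (-260, 140, -0.3).
∂h/∂x = -0.0009635, ∂h/∂y = -0.003932 (det = 57600).
Flow = −∇h = (+0.0009635 east, +0.003932 north), which points north.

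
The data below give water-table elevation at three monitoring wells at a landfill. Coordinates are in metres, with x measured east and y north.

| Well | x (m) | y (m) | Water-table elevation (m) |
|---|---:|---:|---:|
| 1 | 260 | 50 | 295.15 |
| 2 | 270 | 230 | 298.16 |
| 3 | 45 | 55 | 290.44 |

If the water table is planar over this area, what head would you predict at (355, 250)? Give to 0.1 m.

Three-point gradient (reference 1): Δ to 2 = (10, 180, +3.01), Δ to 3 = (-215, 5, -4.71).
∂h/∂x = +0.02227, ∂h/∂y = +0.01549 (det = 38750).
h(355, 250) = 295.15 + (+0.02227)·(95) + (+0.01549)·(200) = 295.15 +2.115 +3.097 = 300.362 m.

300.4 m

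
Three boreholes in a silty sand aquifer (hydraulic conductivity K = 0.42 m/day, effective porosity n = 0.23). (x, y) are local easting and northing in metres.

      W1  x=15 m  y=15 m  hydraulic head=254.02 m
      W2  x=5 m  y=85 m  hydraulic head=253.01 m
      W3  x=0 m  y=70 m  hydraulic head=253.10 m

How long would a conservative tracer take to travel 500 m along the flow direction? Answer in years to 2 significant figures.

35 years

Taking W1 as reference: W2−W1 = (-10, 70, -1.01); W3−W1 = (-15, 55, -0.92).
Solve a·Δx + b·Δy = Δh: det = (-10)·55 − (-15)·70 = 500.
∂h/∂x = [(-1.01)·55 − (-0.92)·70] / 500 = +0.01770
∂h/∂y = [(-10)·(-0.92) − (-15)·(-1.01)] / 500 = -0.01190
|∇h| = √(0.01770² + -0.01190²) = 0.02133
Seepage velocity v = K·i/n = 0.42 × 0.02133 / 0.23 = 0.03895 m/day.
t = 500 / 0.03895 = 1.284e+04 days = 35.2 years.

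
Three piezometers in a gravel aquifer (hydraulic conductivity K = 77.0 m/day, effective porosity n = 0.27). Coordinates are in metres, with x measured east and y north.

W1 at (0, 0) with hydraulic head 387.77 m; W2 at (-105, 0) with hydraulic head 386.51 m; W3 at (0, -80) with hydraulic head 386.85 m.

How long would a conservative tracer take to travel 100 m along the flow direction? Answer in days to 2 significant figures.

21 days

∂h/∂x = (386.51 − 387.77) / (-105 − 0) = +0.01200
∂h/∂y = (386.85 − 387.77) / (-80 − 0) = +0.01150
|∇h| = √(0.01200² + 0.01150²) = 0.01662
Seepage velocity v = K·i/n = 77.0 × 0.01662 / 0.27 = 4.74 m/day.
t = 100 / 4.74 = 21.1 days.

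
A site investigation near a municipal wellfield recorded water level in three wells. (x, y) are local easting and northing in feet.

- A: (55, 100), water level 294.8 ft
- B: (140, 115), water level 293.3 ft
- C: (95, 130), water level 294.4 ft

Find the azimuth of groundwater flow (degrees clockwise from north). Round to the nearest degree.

Differences from A: to B (Δx, Δy, Δh) = (85, 15, -1.5); to C = (40, 30, -0.4).
Solve a·Δx + b·Δy = Δh: det = 85·30 − 40·15 = 1950.
∂h/∂x = [(-1.5)·30 − (-0.4)·15] / 1950 = -0.02000
∂h/∂y = [85·(-0.4) − 40·(-1.5)] / 1950 = +0.01333
Flow direction (−∇h) has components (+0.02000 E, -0.01333 N).
Azimuth = atan2(E, N) = atan2(+0.02000, -0.01333) = 123.7° ≈ 124°.

124°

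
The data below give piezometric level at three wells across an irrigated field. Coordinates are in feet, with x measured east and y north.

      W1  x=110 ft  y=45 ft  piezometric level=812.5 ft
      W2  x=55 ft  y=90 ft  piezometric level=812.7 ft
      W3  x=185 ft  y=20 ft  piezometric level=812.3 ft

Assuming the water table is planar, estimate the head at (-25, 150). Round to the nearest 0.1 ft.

813.0 ft

With h = a·x + b·y + c and W1 as origin, the differences give:
  (-55)·a + 45·b = +0.2
  75·a + (-25)·b = -0.2
Eliminate b (×(-25) and ×45, subtract): -2000·a = 4.00 → a = ∂h/∂x = -0.002000
Back-substitute: b = ∂h/∂y = +0.002000.
h(-25, 150) = 812.5 + (-0.002000)·(-135) + (+0.002000)·(105) = 812.5 +0.270 +0.210 = 812.980 ft.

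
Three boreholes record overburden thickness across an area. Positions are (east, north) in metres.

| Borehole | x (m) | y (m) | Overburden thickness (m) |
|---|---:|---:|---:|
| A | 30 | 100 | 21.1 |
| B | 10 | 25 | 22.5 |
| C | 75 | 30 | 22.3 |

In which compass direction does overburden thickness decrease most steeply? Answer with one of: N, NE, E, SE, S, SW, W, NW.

Taking A as reference: B−A = (-20, -75, +1.4); C−A = (45, -70, +1.2).
Solve a·Δx + b·Δy = Δd: det = (-20)·(-70) − 45·(-75) = 4775.
∂d/∂x = [(+1.4)·(-70) − (+1.2)·(-75)] / 4775 = -0.001675
∂d/∂y = [(-20)·(+1.2) − 45·(+1.4)] / 4775 = -0.01822
Steepest decrease is along −∇f = (+0.001675 E, +0.01822 N) → north.

N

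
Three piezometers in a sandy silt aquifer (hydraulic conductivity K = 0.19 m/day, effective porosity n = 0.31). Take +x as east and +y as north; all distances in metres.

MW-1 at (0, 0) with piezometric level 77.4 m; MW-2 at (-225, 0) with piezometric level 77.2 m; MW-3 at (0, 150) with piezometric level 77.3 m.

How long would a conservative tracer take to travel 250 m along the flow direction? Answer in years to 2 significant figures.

∂h/∂x = (77.2 − 77.4) / (-225 − 0) = +0.0008889
∂h/∂y = (77.3 − 77.4) / (150 − 0) = -0.0006667
|∇h| = √(0.0008889² + -0.0006667²) = 0.001111
Seepage velocity v = K·i/n = 0.19 × 0.001111 / 0.31 = 0.0006809 m/day.
t = 250 / 0.0006809 = 3.672e+05 days = 1.01e+03 years.

1000 years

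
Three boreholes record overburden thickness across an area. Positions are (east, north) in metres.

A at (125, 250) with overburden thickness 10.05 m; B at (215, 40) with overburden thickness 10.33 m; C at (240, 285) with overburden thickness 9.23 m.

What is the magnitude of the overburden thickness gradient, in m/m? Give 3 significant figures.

0.00710 m/m

With d = a·x + b·y + c and A as origin, the differences give:
  90·a + (-210)·b = +0.28
  115·a + 35·b = -0.82
Eliminate b (×35 and ×(-210), subtract): 27300·a = -162.400 → a = ∂d/∂x = -0.005949
Back-substitute: b = ∂d/∂y = -0.003883.
|∇f| = √(-0.005949² + -0.003883²) = 0.007104 m/m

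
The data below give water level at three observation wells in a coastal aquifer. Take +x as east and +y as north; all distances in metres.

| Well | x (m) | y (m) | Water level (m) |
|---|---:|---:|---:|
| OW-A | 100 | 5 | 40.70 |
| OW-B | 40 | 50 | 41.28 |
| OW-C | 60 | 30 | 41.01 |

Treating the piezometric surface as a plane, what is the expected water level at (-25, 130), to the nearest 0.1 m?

42.4 m

Three-point gradient (reference OW-A): Δ to OW-B = (-60, 45, +0.58), Δ to OW-C = (-40, 25, +0.31).
∂h/∂x = +0.001833, ∂h/∂y = +0.01533 (det = 300).
h(-25, 130) = 40.70 + (+0.001833)·(-125) + (+0.01533)·(125) = 40.70 -0.229 +1.917 = 42.388 m.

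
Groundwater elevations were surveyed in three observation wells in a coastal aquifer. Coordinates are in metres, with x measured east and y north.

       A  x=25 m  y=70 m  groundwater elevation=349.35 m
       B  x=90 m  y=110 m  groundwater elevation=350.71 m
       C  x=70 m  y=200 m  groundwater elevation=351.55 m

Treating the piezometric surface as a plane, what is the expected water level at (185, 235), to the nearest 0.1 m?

353.5 m

With h = a·x + b·y + c and A as origin, the differences give:
  65·a + 40·b = +1.36
  45·a + 130·b = +2.20
Eliminate b (×130 and ×40, subtract): 6650·a = 88.800 → a = ∂h/∂x = +0.01335
Back-substitute: b = ∂h/∂y = +0.01230.
h(185, 235) = 349.35 + (+0.01335)·(160) + (+0.01230)·(165) = 349.35 +2.137 +2.030 = 353.516 m.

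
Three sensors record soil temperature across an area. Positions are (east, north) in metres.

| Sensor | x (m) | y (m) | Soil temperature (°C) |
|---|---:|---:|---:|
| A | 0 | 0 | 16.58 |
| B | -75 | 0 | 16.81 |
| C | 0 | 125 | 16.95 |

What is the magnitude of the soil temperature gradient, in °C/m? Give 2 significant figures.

0.0043 °C/m

∂T/∂x = (16.81 − 16.58) / (-75 − 0) = -0.003067
∂T/∂y = (16.95 − 16.58) / (125 − 0) = +0.002960
|∇f| = √(-0.003067² + 0.002960²) = 0.004262 °C/m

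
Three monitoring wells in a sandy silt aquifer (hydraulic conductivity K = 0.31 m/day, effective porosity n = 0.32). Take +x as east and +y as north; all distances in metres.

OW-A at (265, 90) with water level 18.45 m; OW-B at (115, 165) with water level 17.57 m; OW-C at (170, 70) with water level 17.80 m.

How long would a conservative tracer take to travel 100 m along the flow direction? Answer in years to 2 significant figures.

Taking OW-A as reference: OW-B−OW-A = (-150, 75, -0.88); OW-C−OW-A = (-95, -20, -0.65).
Determinant of the coordinate differences = (-150)·(-20) − (-95)·75 = 10125.
∂h/∂x = [(-0.88)·(-20) − (-0.65)·75] / 10125 = +0.006553
∂h/∂y = [(-150)·(-0.65) − (-95)·(-0.88)] / 10125 = +0.001373
|∇h| = √(0.006553² + 0.001373²) = 0.006695
Seepage velocity v = K·i/n = 0.31 × 0.006695 / 0.32 = 0.006486 m/day.
t = 100 / 0.006486 = 1.542e+04 days = 42.2 years.

42 years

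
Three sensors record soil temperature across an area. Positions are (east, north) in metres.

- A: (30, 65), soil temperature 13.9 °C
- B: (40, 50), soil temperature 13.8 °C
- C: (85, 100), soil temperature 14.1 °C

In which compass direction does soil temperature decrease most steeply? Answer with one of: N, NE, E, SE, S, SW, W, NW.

S

Taking A as reference: B−A = (10, -15, -0.1); C−A = (55, 35, +0.2).
Solve a·Δx + b·Δy = ΔT: det = 10·35 − 55·(-15) = 1175.
∂T/∂x = [(-0.1)·35 − (+0.2)·(-15)] / 1175 = -0.0004255
∂T/∂y = [10·(+0.2) − 55·(-0.1)] / 1175 = +0.006383
Steepest decrease is along −∇f = (+0.0004255 E, -0.006383 N) → south.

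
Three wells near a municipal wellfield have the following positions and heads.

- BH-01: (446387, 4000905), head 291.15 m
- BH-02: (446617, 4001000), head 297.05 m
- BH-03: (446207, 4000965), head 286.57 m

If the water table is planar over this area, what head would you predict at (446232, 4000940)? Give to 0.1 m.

287.2 m

Differences from BH-01: to BH-02 (Δx, Δy, Δh) = (230, 95, +5.90); to BH-03 = (-180, 60, -4.58).
Determinant of the coordinate differences = 230·60 − (-180)·95 = 30900.
∂h/∂x = [(+5.90)·60 − (-4.58)·95] / 30900 = +0.02554
∂h/∂y = [230·(-4.58) − (-180)·(+5.90)] / 30900 = +0.0002783
h(446232, 4000940) = 291.15 + (+0.02554)·(-155) + (+0.0002783)·(35) = 291.15 -3.958 +0.010 = 287.201 m.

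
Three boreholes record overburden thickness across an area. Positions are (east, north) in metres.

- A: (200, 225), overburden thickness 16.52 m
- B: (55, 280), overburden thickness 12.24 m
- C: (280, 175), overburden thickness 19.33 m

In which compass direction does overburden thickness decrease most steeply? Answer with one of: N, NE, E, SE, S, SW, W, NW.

Differences from A: to B (Δx, Δy, Δh) = (-145, 55, -4.28); to C = (80, -50, +2.81).
Determinant of the coordinate differences = (-145)·(-50) − 80·55 = 2850.
∂d/∂x = [(-4.28)·(-50) − (+2.81)·55] / 2850 = +0.02086
∂d/∂y = [(-145)·(+2.81) − 80·(-4.28)] / 2850 = -0.02282
Steepest decrease is along −∇f = (-0.02086 E, +0.02282 N) → northwest.

NW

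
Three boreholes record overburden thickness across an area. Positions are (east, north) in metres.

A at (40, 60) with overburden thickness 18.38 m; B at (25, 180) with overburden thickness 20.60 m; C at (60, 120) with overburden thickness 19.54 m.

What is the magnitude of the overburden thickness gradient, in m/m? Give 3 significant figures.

With d = a·x + b·y + c and A as origin, the differences give:
  (-15)·a + 120·b = +2.22
  20·a + 60·b = +1.16
Eliminate b (×60 and ×120, subtract): -3300·a = -6.000 → a = ∂d/∂x = +0.001818
Back-substitute: b = ∂d/∂y = +0.01873.
|∇f| = √(0.001818² + 0.01873²) = 0.01882 m/m

0.0188 m/m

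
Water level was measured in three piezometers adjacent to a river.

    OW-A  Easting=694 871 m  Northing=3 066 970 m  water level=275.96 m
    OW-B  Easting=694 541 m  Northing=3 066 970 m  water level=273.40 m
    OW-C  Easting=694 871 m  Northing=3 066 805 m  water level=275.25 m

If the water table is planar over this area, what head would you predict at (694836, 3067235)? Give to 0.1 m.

276.8 m

∂h/∂x = (273.40 − 275.96) / (694541 − 694871) = +0.007758
∂h/∂y = (275.25 − 275.96) / (3066805 − 3066970) = +0.004303
h(694836, 3067235) = 275.96 + (+0.007758)·(-35) + (+0.004303)·(265) = 275.96 -0.272 +1.140 = 276.829 m.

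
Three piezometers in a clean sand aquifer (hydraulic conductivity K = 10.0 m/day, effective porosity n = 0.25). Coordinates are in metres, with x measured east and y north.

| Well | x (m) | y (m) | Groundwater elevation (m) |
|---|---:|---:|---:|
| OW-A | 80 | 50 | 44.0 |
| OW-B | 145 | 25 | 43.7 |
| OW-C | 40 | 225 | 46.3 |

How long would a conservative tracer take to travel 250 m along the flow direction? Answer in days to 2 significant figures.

470 days

Three-point gradient (reference OW-A): Δ to OW-B = (65, -25, -0.3), Δ to OW-C = (-40, 175, +2.3).
∂h/∂x = +0.0004819, ∂h/∂y = +0.01325 (det = 10375).
|∇h| = √(0.0004819² + 0.01325²) = 0.01326
Seepage velocity v = K·i/n = 10.0 × 0.01326 / 0.25 = 0.5304 m/day.
t = 250 / 0.5304 = 471.3 days.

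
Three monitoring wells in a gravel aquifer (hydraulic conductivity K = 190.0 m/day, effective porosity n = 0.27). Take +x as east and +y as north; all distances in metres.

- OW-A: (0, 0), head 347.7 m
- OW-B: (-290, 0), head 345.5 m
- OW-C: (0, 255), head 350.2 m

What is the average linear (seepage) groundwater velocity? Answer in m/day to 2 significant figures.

8.7 m/day

∂h/∂x = (345.5 − 347.7) / (-290 − 0) = +0.007586
∂h/∂y = (350.2 − 347.7) / (255 − 0) = +0.009804
|∇h| = √(0.007586² + 0.009804²) = 0.0124
Seepage velocity v = K·i/n = 190.0 × 0.0124 / 0.27 = 8.726 m/day.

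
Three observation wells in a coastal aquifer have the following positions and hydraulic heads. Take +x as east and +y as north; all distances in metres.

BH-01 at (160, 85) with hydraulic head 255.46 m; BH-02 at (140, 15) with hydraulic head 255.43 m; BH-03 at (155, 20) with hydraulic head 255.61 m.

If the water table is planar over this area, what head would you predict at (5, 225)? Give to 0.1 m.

Taking BH-01 as reference: BH-02−BH-01 = (-20, -70, -0.03); BH-03−BH-01 = (-5, -65, +0.15).
Solve a·Δx + b·Δy = Δh: det = (-20)·(-65) − (-5)·(-70) = 950.
∂h/∂x = [(-0.03)·(-65) − (+0.15)·(-70)] / 950 = +0.01311
∂h/∂y = [(-20)·(+0.15) − (-5)·(-0.03)] / 950 = -0.003316
h(5, 225) = 255.46 + (+0.01311)·(-155) + (-0.003316)·(140) = 255.46 -2.031 -0.464 = 252.964 m.

253.0 m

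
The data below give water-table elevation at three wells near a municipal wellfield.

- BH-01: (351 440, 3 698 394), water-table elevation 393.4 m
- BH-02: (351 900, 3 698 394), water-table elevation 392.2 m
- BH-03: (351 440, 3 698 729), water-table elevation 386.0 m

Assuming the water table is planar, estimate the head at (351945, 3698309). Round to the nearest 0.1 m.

394.0 m

∂h/∂x = (392.2 − 393.4) / (351900 − 351440) = -0.002609
∂h/∂y = (386.0 − 393.4) / (3698729 − 3698394) = -0.02209
h(351945, 3698309) = 393.4 + (-0.002609)·(505) + (-0.02209)·(-85) = 393.4 -1.317 +1.878 = 393.960 m.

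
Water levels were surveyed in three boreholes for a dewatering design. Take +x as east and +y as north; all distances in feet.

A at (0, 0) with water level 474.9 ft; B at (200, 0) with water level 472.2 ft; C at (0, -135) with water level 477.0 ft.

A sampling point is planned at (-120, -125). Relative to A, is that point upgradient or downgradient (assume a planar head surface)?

∂h/∂x = (472.2 − 474.9) / (200 − 0) = -0.01350
∂h/∂y = (477.0 − 474.9) / (-135 − 0) = -0.01556
Head at (-120, -125) = 474.9 + (-0.01350)·(-120) + (-0.01556)·(-125) = 478.46 ft.
That is higher than the 474.9 ft at A, so the point is upgradient.

upgradient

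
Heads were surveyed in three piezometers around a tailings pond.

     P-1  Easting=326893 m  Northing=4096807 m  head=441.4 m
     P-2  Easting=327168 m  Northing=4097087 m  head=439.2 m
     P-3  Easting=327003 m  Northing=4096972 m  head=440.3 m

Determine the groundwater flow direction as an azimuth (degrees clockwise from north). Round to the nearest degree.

With h = a·x + b·y + c and P-1 as origin, the differences give:
  275·a + 280·b = -2.2
  110·a + 165·b = -1.1
Eliminate b (×165 and ×280, subtract): 14575·a = -55.00 → a = ∂h/∂x = -0.003774
Back-substitute: b = ∂h/∂y = -0.004151.
Flow direction (−∇h) has components (+0.003774 E, +0.004151 N).
Azimuth = atan2(E, N) = atan2(+0.003774, +0.004151) = 42.3° ≈ 042°.

042°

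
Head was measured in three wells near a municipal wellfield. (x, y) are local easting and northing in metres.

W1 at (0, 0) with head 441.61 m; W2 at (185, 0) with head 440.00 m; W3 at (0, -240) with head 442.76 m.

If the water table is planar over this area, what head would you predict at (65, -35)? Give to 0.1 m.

441.2 m

∂h/∂x = (440.00 − 441.61) / (185 − 0) = -0.008703
∂h/∂y = (442.76 − 441.61) / (-240 − 0) = -0.004792
h(65, -35) = 441.61 + (-0.008703)·(65) + (-0.004792)·(-35) = 441.61 -0.566 +0.168 = 441.212 m.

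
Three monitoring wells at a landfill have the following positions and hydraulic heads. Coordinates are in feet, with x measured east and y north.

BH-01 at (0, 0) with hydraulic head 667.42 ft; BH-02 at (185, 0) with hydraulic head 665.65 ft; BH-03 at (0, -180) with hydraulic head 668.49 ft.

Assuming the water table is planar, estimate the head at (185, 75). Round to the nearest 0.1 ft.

665.2 ft

∂h/∂x = (665.65 − 667.42) / (185 − 0) = -0.009568
∂h/∂y = (668.49 − 667.42) / (-180 − 0) = -0.005944
h(185, 75) = 667.42 + (-0.009568)·(185) + (-0.005944)·(75) = 667.42 -1.770 -0.446 = 665.204 ft.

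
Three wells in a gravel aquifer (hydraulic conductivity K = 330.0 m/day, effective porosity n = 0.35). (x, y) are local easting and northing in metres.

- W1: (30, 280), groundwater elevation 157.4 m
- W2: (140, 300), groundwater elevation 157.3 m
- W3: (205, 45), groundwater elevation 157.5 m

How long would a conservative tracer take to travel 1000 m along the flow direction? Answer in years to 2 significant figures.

With h = a·x + b·y + c and W1 as origin, the differences give:
  110·a + 20·b = -0.1
  175·a + (-235)·b = +0.1
Eliminate b (×(-235) and ×20, subtract): -29350·a = 21.50 → a = ∂h/∂x = -0.0007325
Back-substitute: b = ∂h/∂y = -0.0009710.
|∇h| = √(-0.0007325² + -0.0009710²) = 0.001216
Seepage velocity v = K·i/n = 330.0 × 0.001216 / 0.35 = 1.147 m/day.
t = 1000 / 1.147 = 871.8 days = 2.39 years.

2.4 years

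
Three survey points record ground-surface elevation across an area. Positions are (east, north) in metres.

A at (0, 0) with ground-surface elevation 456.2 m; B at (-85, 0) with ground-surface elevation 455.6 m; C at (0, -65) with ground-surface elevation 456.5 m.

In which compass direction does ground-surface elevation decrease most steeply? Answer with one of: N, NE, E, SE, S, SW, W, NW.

∂z/∂x = (455.6 − 456.2) / (-85 − 0) = +0.007059
∂z/∂y = (456.5 − 456.2) / (-65 − 0) = -0.004615
Steepest decrease is along −∇f = (-0.007059 E, +0.004615 N) → northwest.

NW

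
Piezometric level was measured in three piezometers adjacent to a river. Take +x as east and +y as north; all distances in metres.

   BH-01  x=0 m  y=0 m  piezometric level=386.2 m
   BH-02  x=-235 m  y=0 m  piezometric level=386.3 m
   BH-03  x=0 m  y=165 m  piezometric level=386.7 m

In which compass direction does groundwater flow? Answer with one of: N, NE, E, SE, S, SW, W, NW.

∂h/∂x = (386.3 − 386.2) / (-235 − 0) = -0.0004255
∂h/∂y = (386.7 − 386.2) / (165 − 0) = +0.003030
Flow = −∇h = (+0.0004255 east, -0.003030 north), which points south.

S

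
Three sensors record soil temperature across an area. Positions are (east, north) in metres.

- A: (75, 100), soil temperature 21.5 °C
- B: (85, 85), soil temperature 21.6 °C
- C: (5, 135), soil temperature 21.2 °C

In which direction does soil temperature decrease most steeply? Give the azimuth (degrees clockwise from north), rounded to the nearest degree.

Taking A as reference: B−A = (10, -15, +0.1); C−A = (-70, 35, -0.3).
Determinant of the coordinate differences = 10·35 − (-70)·(-15) = -700.
∂T/∂x = [(+0.1)·35 − (-0.3)·(-15)] / -700 = +0.001429
∂T/∂y = [10·(-0.3) − (-70)·(+0.1)] / -700 = -0.005714
Steepest decrease is along −∇f: components (-0.001429 E, +0.005714 N).
Azimuth = atan2(-0.001429, +0.005714) = 346.0° ≈ 346°.

346°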